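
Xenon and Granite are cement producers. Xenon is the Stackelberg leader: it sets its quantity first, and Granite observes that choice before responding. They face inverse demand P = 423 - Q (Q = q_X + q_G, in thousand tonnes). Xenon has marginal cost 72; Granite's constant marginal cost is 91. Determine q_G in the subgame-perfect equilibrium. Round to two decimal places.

73.50

The follower Granite best-responds to any q_X: π_G = (423 - Q)q_G - 91q_G.
∂π_G/∂q_G = 332 - q_X - 2q_G = 0 gives the reaction function q_G = (332 - q_X)/2.
Xenon substitutes q_G(q_X) into its own profit: π_X = q_X(423 - q_X - (332 - q_X)/2) - 72q_X = (257 - (1/2)q_X)q_X - 72q_X.
The leader's first-order condition 185 - q_X = 0 yields q_X = 185.
Then q_G = (332 - 185)/2 = 147/2.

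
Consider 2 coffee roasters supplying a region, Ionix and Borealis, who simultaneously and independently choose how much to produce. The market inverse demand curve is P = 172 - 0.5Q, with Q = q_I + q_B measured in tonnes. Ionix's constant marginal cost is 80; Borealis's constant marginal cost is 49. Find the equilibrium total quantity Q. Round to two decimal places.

143.33

Ionix's profit: π_I = (172 - 0.5Q)q_I - (80q_I). Setting ∂π_I/∂q_I = 0: 92 - q_I - (1/2)(q_B) = 0.
Borealis's first-order condition: 123 - q_B - (1/2)(q_I) = 0.
Best responses: q_I = (92 - (1/2)q_B), q_B = (123 - (1/2)q_I).
Solving the pair: q_I = 122/3, q_B = 308/3.
Total output Q = 122/3 + 308/3 = 430/3.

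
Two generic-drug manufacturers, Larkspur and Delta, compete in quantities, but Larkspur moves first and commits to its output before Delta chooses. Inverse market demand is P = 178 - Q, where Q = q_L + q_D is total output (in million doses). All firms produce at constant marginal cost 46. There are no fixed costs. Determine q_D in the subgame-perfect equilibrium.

The follower Delta best-responds to any q_L: π_D = (178 - Q)q_D - 46q_D.
Setting the follower's marginal profit to zero, 132 - q_L - 2q_D = 0, i.e. q_D = (132 - q_L)/2.
Larkspur substitutes q_D(q_L) into its own profit: π_L = q_L(178 - q_L - (132 - q_L)/2) - 46q_L = (112 - (1/2)q_L)q_L - 46q_L.
Maximising: ∂π_L/∂q_L = 66 - q_L = 0, giving q_L = 66.
Then q_D = (132 - 66)/2 = 33.

33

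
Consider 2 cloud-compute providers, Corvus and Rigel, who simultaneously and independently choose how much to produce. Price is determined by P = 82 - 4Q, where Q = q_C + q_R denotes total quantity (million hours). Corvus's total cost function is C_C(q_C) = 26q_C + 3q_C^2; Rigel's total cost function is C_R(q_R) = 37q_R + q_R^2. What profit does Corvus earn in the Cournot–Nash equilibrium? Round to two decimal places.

Corvus's profit: π_C = (82 - 4Q)q_C - (26q_C + 3q_C²). Setting ∂π_C/∂q_C = 0: 56 - 14q_C - 4(q_R) = 0.
Rigel's first-order condition: 45 - 10q_R - 4(q_C) = 0.
Rearranging gives the reaction functions q_C = (56 - 4q_R)/14 and q_R = (45 - 4q_C)/10.
Substituting one into the other gives q_C = 95/31 and q_R = 203/62.
Price P = 82 - 4·(393/62) = 1756/31.
Corvus's profit: (1756/31)·(95/31) - 26·(95/31) - 3(95/31)² = 65.7388.

65.74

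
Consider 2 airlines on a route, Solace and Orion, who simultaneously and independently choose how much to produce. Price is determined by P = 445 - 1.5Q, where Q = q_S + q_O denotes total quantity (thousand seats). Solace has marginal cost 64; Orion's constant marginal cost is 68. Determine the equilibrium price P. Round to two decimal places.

Solace's profit: π_S = (445 - 1.5Q)q_S - (64q_S). Setting ∂π_S/∂q_S = 0: 381 - 3q_S - (3/2)(q_O) = 0.
Orion's first-order condition: 377 - 3q_O - (3/2)(q_S) = 0.
Best responses: q_S = (381 - (3/2)q_O)/3, q_O = (377 - (3/2)q_S)/3.
Solving the pair: q_S = 770/9, q_O = 746/9.
Total output Q = 1516/9, so price P = 445 - (3/2)·(1516/9) = 577/3.

192.33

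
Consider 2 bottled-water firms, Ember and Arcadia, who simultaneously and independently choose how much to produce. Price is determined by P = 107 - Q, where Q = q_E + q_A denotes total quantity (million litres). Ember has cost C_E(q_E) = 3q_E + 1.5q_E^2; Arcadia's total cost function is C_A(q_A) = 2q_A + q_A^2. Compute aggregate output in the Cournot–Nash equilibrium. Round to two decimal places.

Ember's profit: π_E = (107 - Q)q_E - (3q_E + (3/2)q_E²). Setting ∂π_E/∂q_E = 0: 104 - 5q_E - (q_A) = 0.
Arcadia's first-order condition: 105 - 4q_A - (q_E) = 0.
Best responses: q_E = (104 - q_A)/5, q_A = (105 - q_E)/4.
Substituting one into the other gives q_E = 311/19 and q_A = 421/19.
Total output Q = 311/19 + 421/19 = 732/19.

38.53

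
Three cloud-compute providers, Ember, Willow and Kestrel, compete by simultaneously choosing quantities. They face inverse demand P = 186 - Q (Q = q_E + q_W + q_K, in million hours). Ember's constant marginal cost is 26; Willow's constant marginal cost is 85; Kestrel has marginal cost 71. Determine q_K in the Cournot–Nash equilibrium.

21

Ember's profit: π_E = (186 - Q)q_E - (26q_E). Setting ∂π_E/∂q_E = 0: 160 - 2q_E - (q_W + q_K) = 0.
Willow's profit: π_W = (186 - Q)q_W - (85q_W). Setting ∂π_W/∂q_W = 0: 101 - 2q_W - (q_E + q_K) = 0.
Kestrel's profit: π_K = (186 - Q)q_K - (71q_K). Setting ∂π_K/∂q_K = 0: 115 - 2q_K - (q_E + q_W) = 0.
Adding the 3 first-order conditions: 376 − 4Q = 0, so Q = 94.
Back-substituting: q_E = (160 − 94) = 66, q_W = (101 − 94) = 7, q_K = (115 − 94) = 21.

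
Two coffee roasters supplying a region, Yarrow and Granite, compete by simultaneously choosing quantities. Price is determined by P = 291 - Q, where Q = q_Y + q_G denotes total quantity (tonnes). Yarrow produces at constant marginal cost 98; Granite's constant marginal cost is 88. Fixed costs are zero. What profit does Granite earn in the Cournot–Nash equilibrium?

5041

Yarrow's profit: π_Y = (291 - Q)q_Y - (98q_Y). Setting ∂π_Y/∂q_Y = 0: 193 - 2q_Y - (q_G) = 0.
Granite's profit: π_G = (291 - Q)q_G - (88q_G). Setting ∂π_G/∂q_G = 0: 203 - 2q_G - (q_Y) = 0.
So q_Y = (193 - q_G)/2 and q_G = (203 - q_Y)/2.
Solving the pair: q_Y = 61, q_G = 71.
Price P = 291 - 132 = 159.
Granite's profit: (159 - 88)·71 = 5041.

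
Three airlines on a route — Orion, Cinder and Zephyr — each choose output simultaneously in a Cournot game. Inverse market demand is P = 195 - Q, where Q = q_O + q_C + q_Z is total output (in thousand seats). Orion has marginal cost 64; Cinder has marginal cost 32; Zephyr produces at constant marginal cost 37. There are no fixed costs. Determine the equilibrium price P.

82

Orion's profit: π_O = (195 - Q)q_O - (64q_O). Setting ∂π_O/∂q_O = 0: 131 - 2q_O - (q_C + q_Z) = 0.
Cinder's first-order condition: 163 - 2q_C - (q_O + q_Z) = 0.
Zephyr's profit: π_Z = (195 - Q)q_Z - (37q_Z). Setting ∂π_Z/∂q_Z = 0: 158 - 2q_Z - (q_O + q_C) = 0.
Adding the 3 conditions: 452 − 2Q − 2Q = 0, i.e. Q = 113.
Back-substituting: q_O = (131 − 113) = 18, q_C = (163 − 113) = 50, q_Z = (158 − 113) = 45.
Total output Q = 113, so price P = 195 - 113 = 82.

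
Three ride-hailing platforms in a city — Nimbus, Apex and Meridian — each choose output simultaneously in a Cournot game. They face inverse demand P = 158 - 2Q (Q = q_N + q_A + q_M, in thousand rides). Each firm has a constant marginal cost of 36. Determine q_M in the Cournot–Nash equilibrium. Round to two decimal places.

A representative firm's profit is π_i = q_i(158 - 2Q) - 36q_i.
First-order condition (treating rivals' output as given): 122 - 4q_i - 2·Σ_{j≠i} q_j = 0.
With identical firms every q_j equals q_i, so Σ_{j≠i} q_j = 2q_i and 122 = 8q_i, giving q_i = 61/4.

15.25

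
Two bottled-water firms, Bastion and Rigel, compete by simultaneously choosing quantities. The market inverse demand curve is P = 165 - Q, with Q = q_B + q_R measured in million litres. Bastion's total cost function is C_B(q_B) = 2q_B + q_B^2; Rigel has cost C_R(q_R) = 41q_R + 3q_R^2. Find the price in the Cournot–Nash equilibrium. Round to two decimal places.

Bastion's profit: π_B = (165 - Q)q_B - (2q_B + q_B²). Setting ∂π_B/∂q_B = 0: 163 - 4q_B - (q_R) = 0.
Rigel's first-order condition: 124 - 8q_R - (q_B) = 0.
Rearranging gives the reaction functions q_B = (163 - q_R)/4 and q_R = (124 - q_B)/8.
Solving the pair: q_B = 1180/31, q_R = 333/31.
Total output Q = 1513/31, so price P = 165 - 1513/31 = 116.1935.

116.19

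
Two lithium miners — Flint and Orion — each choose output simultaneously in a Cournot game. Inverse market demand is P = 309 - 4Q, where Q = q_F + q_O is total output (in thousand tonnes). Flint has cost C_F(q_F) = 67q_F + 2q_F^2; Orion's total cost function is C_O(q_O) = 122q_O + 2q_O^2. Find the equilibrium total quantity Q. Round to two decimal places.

Flint's profit: π_F = (309 - 4Q)q_F - (67q_F + 2q_F²). Setting ∂π_F/∂q_F = 0: 242 - 12q_F - 4(q_O) = 0.
Orion's first-order condition: 187 - 12q_O - 4(q_F) = 0.
So q_F = (242 - 4q_O)/12 and q_O = (187 - 4q_F)/12.
Solving the pair: q_F = 539/32, q_O = 319/32.
Total output Q = 539/32 + 319/32 = 429/16.

26.81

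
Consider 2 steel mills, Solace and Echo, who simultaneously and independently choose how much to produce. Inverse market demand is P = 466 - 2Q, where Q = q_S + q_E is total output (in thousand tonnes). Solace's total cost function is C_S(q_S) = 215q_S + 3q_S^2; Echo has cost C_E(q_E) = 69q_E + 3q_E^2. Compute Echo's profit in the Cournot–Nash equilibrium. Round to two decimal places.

Solace's profit: π_S = (466 - 2Q)q_S - (215q_S + 3q_S²). Setting ∂π_S/∂q_S = 0: 251 - 10q_S - 2(q_E) = 0.
Echo's profit: π_E = (466 - 2Q)q_E - (69q_E + 3q_E²). Setting ∂π_E/∂q_E = 0: 397 - 10q_E - 2(q_S) = 0.
So q_S = (251 - 2q_E)/10 and q_E = (397 - 2q_S)/10.
Substituting one into the other gives q_S = 143/8 and q_E = 289/8.
Price P = 466 - 2·54 = 358.
Echo's profit: 358·(289/8) - 69·(289/8) - 3(289/8)² = 6525.0781.

6525.08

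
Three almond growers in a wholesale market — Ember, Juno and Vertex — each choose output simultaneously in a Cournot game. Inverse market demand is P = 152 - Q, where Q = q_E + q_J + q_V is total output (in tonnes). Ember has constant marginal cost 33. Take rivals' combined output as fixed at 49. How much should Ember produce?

35

With rivals' combined output fixed at 49, Ember's profit is π_E = (152 - 49 - q_E)q_E - (33q_E) = (103 - q_E)q_E - (33q_E).
∂π_E/∂q_E = 70 - 2q_E = 0, so q_E = 35.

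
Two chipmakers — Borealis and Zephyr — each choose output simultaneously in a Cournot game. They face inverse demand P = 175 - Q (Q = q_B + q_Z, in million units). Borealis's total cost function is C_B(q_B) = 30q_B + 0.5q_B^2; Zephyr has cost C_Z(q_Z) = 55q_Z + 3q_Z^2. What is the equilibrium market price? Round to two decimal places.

120.43

Borealis's profit: π_B = (175 - Q)q_B - (30q_B + (1/2)q_B²). Setting ∂π_B/∂q_B = 0: 145 - 3q_B - (q_Z) = 0.
Zephyr's profit: π_Z = (175 - Q)q_Z - (55q_Z + 3q_Z²). Setting ∂π_Z/∂q_Z = 0: 120 - 8q_Z - (q_B) = 0.
Best responses: q_B = (145 - q_Z)/3, q_Z = (120 - q_B)/8.
Substituting one into the other gives q_B = 1040/23 and q_Z = 215/23.
Total output Q = 1255/23, so price P = 175 - 1255/23 = 120.4348.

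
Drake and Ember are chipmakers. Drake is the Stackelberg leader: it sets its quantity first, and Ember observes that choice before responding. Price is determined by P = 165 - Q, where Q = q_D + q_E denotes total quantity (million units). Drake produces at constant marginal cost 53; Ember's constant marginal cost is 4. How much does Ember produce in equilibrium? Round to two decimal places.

The follower Ember best-responds to any q_D: π_E = (165 - Q)q_E - 4q_E.
Setting the follower's marginal profit to zero, 161 - q_D - 2q_E = 0, i.e. q_E = (161 - q_D)/2.
The leader anticipates this reaction. Substituting into P = 165 - Q gives P = 169/2 - (1/2)q_D, so π_D = (169/2 - (1/2)q_D)q_D - 53q_D.
Maximising: ∂π_D/∂q_D = 63/2 - q_D = 0, giving q_D = 63/2.
Then q_E = (161 - 63/2)/2 = 259/4.

64.75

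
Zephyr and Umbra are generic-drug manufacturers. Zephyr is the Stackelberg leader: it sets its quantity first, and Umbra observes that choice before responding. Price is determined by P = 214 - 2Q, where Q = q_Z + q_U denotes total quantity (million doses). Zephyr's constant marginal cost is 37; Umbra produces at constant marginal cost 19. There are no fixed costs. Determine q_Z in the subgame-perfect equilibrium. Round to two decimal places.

Solve by backward induction. Given q_Z, the follower Umbra maximises π_U = (214 - 2q_Z - 2q_U)q_U - 19q_U.
Setting the follower's marginal profit to zero, 195 - 2q_Z - 4q_U = 0, i.e. q_U = (195 - 2q_Z)/4.
Zephyr substitutes q_U(q_Z) into its own profit: π_Z = q_Z(214 - 2q_Z - (195 - 2q_Z)/2) - 37q_Z = (233/2 - q_Z)q_Z - 37q_Z.
The leader's first-order condition 159/2 - 2q_Z = 0 yields q_Z = 159/4.
Then q_U = (195 - 2·(159/4))/4 = 231/8.

39.75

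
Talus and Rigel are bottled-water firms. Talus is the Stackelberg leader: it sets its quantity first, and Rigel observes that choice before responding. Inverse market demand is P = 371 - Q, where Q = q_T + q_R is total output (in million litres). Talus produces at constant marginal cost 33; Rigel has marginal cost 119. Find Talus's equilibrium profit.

Solve by backward induction. Given q_T, the follower Rigel maximises π_R = (371 - q_T - q_R)q_R - 119q_R.
Follower FOC: 252 - q_T - 2q_R = 0, so q_R(q_T) = (252 - q_T)/2.
Talus substitutes q_R(q_T) into its own profit: π_T = q_T(371 - q_T - (252 - q_T)/2) - 33q_T = (245 - (1/2)q_T)q_T - 33q_T.
Maximising: ∂π_T/∂q_T = 212 - q_T = 0, giving q_T = 212.
Then q_R = (252 - 212)/2 = 20.
Price P = 371 - 232 = 139.
Talus's profit: (139 - 33)·212 = 22472.

22472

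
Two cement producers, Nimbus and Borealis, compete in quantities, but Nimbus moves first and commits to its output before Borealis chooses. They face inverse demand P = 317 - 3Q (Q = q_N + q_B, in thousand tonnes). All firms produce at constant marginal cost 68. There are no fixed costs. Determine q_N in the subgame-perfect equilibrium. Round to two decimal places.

The follower Borealis best-responds to any q_N: π_B = (317 - 3Q)q_B - 68q_B.
∂π_B/∂q_B = 249 - 3q_N - 6q_B = 0 gives the reaction function q_B = (249 - 3q_N)/6.
Nimbus substitutes q_B(q_N) into its own profit: π_N = q_N(317 - 3q_N - (249 - 3q_N)/2) - 68q_N = (385/2 - (3/2)q_N)q_N - 68q_N.
The leader's first-order condition 249/2 - 3q_N = 0 yields q_N = 83/2.
Then q_B = (249 - 3·(83/2))/6 = 83/4.

41.50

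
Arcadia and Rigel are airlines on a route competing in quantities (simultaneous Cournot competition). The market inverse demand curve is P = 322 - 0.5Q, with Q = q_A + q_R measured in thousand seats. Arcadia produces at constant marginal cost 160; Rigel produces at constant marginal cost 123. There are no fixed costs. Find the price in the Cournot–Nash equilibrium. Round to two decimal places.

201.67

Arcadia's profit: π_A = (322 - 0.5Q)q_A - (160q_A). Setting ∂π_A/∂q_A = 0: 162 - q_A - (1/2)(q_R) = 0.
Rigel's first-order condition: 199 - q_R - (1/2)(q_A) = 0.
Rearranging gives the reaction functions q_A = (162 - (1/2)q_R) and q_R = (199 - (1/2)q_A).
Substituting one into the other gives q_A = 250/3 and q_R = 472/3.
Total output Q = 722/3, so price P = 322 - (1/2)·(722/3) = 605/3.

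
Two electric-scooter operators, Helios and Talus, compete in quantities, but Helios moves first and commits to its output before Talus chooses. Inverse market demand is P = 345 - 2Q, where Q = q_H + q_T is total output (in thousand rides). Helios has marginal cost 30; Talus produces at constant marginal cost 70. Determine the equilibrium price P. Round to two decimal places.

118.75

The follower Talus best-responds to any q_H: π_T = (345 - 2Q)q_T - 70q_T.
∂π_T/∂q_T = 275 - 2q_H - 4q_T = 0 gives the reaction function q_T = (275 - 2q_H)/4.
Helios substitutes q_T(q_H) into its own profit: π_H = q_H(345 - 2q_H - (275 - 2q_H)/2) - 30q_H = (415/2 - q_H)q_H - 30q_H.
Leader FOC: 355/2 - 2q_H = 0, so q_H = 355/4.
Then q_T = (275 - 2·(355/4))/4 = 195/8.
Total output Q = 905/8, so price P = 345 - 2·(905/8) = 475/4.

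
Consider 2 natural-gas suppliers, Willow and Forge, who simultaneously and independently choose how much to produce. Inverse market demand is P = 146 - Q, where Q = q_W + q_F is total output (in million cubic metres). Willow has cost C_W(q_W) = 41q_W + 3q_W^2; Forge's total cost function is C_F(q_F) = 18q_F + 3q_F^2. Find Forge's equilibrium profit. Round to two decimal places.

Willow's profit: π_W = (146 - Q)q_W - (41q_W + 3q_W²). Setting ∂π_W/∂q_W = 0: 105 - 8q_W - (q_F) = 0.
Forge's profit: π_F = (146 - Q)q_F - (18q_F + 3q_F²). Setting ∂π_F/∂q_F = 0: 128 - 8q_F - (q_W) = 0.
Best responses: q_W = (105 - q_F)/8, q_F = (128 - q_W)/8.
Solving the pair: q_W = 712/63, q_F = 919/63.
Price P = 146 - 233/9 = 1081/9.
Forge's profit: (1081/9)·(919/63) - 18·(919/63) - 3(919/63)² = 851.1575.

851.16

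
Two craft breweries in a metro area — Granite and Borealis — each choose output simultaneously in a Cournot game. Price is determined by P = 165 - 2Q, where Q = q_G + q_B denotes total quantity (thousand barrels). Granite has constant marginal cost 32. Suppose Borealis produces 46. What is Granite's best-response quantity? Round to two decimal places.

With the rival's output fixed at 46, Granite's profit is π_G = (165 - 2·46 - 2q_G)q_G - (32q_G) = (73 - 2q_G)q_G - (32q_G).
∂π_G/∂q_G = 41 - 4q_G = 0, so q_G = 41/4.

10.25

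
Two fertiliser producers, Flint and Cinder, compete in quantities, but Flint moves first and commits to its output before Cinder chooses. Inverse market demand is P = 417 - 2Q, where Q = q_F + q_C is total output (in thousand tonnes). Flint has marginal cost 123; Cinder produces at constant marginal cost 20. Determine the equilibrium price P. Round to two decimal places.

170.75

Solve by backward induction. Given q_F, the follower Cinder maximises π_C = (417 - 2q_F - 2q_C)q_C - 20q_C.
∂π_C/∂q_C = 397 - 2q_F - 4q_C = 0 gives the reaction function q_C = (397 - 2q_F)/4.
Flint substitutes q_C(q_F) into its own profit: π_F = q_F(417 - 2q_F - (397 - 2q_F)/2) - 123q_F = (437/2 - q_F)q_F - 123q_F.
Maximising: ∂π_F/∂q_F = 191/2 - 2q_F = 0, giving q_F = 191/4.
Then q_C = (397 - 2·(191/4))/4 = 603/8.
Total output Q = 985/8, so price P = 417 - 2·(985/8) = 683/4.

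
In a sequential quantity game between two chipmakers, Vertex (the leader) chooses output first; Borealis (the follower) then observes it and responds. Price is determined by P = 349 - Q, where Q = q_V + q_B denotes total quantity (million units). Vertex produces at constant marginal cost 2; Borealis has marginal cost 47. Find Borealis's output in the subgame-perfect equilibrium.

The follower Borealis best-responds to any q_V: π_B = (349 - Q)q_B - 47q_B.
Setting the follower's marginal profit to zero, 302 - q_V - 2q_B = 0, i.e. q_B = (302 - q_V)/2.
The leader anticipates this reaction. Substituting into P = 349 - Q gives P = 198 - (1/2)q_V, so π_V = (198 - (1/2)q_V)q_V - 2q_V.
The leader's first-order condition 196 - q_V = 0 yields q_V = 196.
Then q_B = (302 - 196)/2 = 53.

53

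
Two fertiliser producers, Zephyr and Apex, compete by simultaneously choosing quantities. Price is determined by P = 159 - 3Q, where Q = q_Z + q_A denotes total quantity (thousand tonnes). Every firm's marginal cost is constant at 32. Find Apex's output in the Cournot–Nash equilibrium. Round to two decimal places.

A representative firm's profit is π_i = q_i(159 - 3Q) - 32q_i.
Setting ∂π_i/∂q_i = 0 with rivals' quantities fixed: 127 - 6q_i - 3q_j = 0.
By symmetry each firm produces the same amount; substituting q_j = q_i yields q_i = 127/9.

14.11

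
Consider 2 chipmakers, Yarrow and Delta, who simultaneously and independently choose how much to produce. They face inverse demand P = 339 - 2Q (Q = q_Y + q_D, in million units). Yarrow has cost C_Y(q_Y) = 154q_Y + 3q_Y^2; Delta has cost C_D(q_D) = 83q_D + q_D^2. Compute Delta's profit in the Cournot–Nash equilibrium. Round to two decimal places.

Yarrow's profit: π_Y = (339 - 2Q)q_Y - (154q_Y + 3q_Y²). Setting ∂π_Y/∂q_Y = 0: 185 - 10q_Y - 2(q_D) = 0.
Delta's profit: π_D = (339 - 2Q)q_D - (83q_D + q_D²). Setting ∂π_D/∂q_D = 0: 256 - 6q_D - 2(q_Y) = 0.
Best responses: q_Y = (185 - 2q_D)/10, q_D = (256 - 2q_Y)/6.
Solving the pair: q_Y = 299/28, q_D = 1095/28.
Price P = 339 - 2·(697/14) = 1676/7.
Delta's profit: (1676/7)·(1095/28) - 83·(1095/28) - (1095/28)² = 4588.1059.

4588.11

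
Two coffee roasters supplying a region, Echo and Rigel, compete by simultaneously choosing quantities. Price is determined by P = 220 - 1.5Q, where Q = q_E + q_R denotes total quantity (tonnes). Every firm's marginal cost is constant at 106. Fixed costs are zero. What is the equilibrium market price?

144

Each firm earns π_i = (220 - 1.5Q)q_i - 106q_i.
Setting ∂π_i/∂q_i = 0 with rivals' quantities fixed: 114 - 3q_i - (3/2)q_j = 0.
With identical firms every q_j equals q_i, so q_j = q_i and 114 = (9/2)q_i, giving q_i = 76/3.
Total output Q = 152/3, so price P = 220 - (3/2)·(152/3) = 144.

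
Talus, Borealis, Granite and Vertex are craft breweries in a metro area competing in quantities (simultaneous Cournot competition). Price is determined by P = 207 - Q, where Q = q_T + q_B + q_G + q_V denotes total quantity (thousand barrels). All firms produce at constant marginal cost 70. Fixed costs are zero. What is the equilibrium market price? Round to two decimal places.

97.40

Each firm earns π_i = (207 - Q)q_i - 70q_i.
First-order condition (treating rivals' output as given): 137 - 2q_i - Σ_{j≠i} q_j = 0.
By symmetry each firm produces the same amount; substituting Σ_{j≠i} q_j = 3q_i yields q_i = 137/5.
Total output Q = 548/5, so price P = 207 - 548/5 = 487/5.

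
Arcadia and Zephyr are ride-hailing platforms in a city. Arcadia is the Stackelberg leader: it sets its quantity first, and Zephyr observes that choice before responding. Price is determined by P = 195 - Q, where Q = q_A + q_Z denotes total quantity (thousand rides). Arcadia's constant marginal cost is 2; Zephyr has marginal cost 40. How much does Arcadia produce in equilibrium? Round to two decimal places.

Solve by backward induction. Given q_A, the follower Zephyr maximises π_Z = (195 - q_A - q_Z)q_Z - 40q_Z.
Setting the follower's marginal profit to zero, 155 - q_A - 2q_Z = 0, i.e. q_Z = (155 - q_A)/2.
The leader anticipates this reaction. Substituting into P = 195 - Q gives P = 235/2 - (1/2)q_A, so π_A = (235/2 - (1/2)q_A)q_A - 2q_A.
The leader's first-order condition 231/2 - q_A = 0 yields q_A = 231/2.
Then q_Z = (155 - 231/2)/2 = 79/4.

115.50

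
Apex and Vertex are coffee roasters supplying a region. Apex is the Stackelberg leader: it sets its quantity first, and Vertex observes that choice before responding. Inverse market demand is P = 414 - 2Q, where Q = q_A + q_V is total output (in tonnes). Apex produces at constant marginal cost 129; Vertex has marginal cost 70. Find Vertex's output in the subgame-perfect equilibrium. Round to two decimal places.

The follower Vertex best-responds to any q_A: π_V = (414 - 2Q)q_V - 70q_V.
Setting the follower's marginal profit to zero, 344 - 2q_A - 4q_V = 0, i.e. q_V = (344 - 2q_A)/4.
The leader anticipates this reaction. Substituting into P = 414 - 2Q gives P = 242 - q_A, so π_A = (242 - q_A)q_A - 129q_A.
Leader FOC: 113 - 2q_A = 0, so q_A = 113/2.
Then q_V = (344 - 2·(113/2))/4 = 231/4.

57.75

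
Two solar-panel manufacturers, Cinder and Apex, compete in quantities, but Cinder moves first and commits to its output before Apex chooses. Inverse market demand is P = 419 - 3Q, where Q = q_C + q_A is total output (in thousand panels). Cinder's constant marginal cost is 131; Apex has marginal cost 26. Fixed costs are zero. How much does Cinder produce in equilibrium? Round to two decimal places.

The follower Apex best-responds to any q_C: π_A = (419 - 3Q)q_A - 26q_A.
∂π_A/∂q_A = 393 - 3q_C - 6q_A = 0 gives the reaction function q_A = (393 - 3q_C)/6.
Cinder substitutes q_A(q_C) into its own profit: π_C = q_C(419 - 3q_C - (393 - 3q_C)/2) - 131q_C = (445/2 - (3/2)q_C)q_C - 131q_C.
Leader FOC: 183/2 - 3q_C = 0, so q_C = 61/2.
Then q_A = (393 - 3·(61/2))/6 = 201/4.

30.50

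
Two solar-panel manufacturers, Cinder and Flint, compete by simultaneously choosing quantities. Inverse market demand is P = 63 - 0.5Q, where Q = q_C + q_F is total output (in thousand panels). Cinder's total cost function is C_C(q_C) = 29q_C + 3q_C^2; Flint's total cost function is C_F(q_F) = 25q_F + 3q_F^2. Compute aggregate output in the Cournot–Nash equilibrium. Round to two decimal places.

9.60

Cinder's profit: π_C = (63 - 0.5Q)q_C - (29q_C + 3q_C²). Setting ∂π_C/∂q_C = 0: 34 - 7q_C - (1/2)(q_F) = 0.
Flint's profit: π_F = (63 - 0.5Q)q_F - (25q_F + 3q_F²). Setting ∂π_F/∂q_F = 0: 38 - 7q_F - (1/2)(q_C) = 0.
Best responses: q_C = (34 - (1/2)q_F)/7, q_F = (38 - (1/2)q_C)/7.
Substituting one into the other gives q_C = 292/65 and q_F = 332/65.
Total output Q = 292/65 + 332/65 = 48/5.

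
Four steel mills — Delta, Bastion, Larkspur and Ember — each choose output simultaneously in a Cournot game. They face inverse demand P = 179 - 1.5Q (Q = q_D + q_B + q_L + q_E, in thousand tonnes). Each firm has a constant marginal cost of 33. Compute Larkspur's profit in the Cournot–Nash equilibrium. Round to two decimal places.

568.43

A representative firm's profit is π_i = q_i(179 - 1.5Q) - 33q_i.
First-order condition (treating rivals' output as given): 146 - 3q_i - (3/2)·Σ_{j≠i} q_j = 0.
With identical firms every q_j equals q_i, so Σ_{j≠i} q_j = 3q_i and 146 = (15/2)q_i, giving q_i = 292/15.
Price P = 179 - (3/2)·(1168/15) = 311/5.
Larkspur's profit: (311/5 - 33)·(292/15) = 568.4267.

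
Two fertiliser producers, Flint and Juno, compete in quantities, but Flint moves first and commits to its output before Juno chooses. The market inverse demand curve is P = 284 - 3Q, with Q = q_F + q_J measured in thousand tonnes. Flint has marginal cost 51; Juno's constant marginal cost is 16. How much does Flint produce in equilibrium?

The follower Juno best-responds to any q_F: π_J = (284 - 3Q)q_J - 16q_J.
∂π_J/∂q_J = 268 - 3q_F - 6q_J = 0 gives the reaction function q_J = (268 - 3q_F)/6.
The leader anticipates this reaction. Substituting into P = 284 - 3Q gives P = 150 - (3/2)q_F, so π_F = (150 - (3/2)q_F)q_F - 51q_F.
The leader's first-order condition 99 - 3q_F = 0 yields q_F = 33.
Then q_J = (268 - 3·33)/6 = 169/6.

33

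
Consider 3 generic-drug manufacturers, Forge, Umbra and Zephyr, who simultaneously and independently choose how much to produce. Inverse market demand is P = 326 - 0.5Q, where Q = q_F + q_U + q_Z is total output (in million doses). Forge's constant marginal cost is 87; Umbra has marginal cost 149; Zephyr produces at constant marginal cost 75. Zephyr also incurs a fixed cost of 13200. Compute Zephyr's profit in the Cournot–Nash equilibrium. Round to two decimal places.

Forge's profit: π_F = (326 - 0.5Q)q_F - (87q_F). Setting ∂π_F/∂q_F = 0: 239 - q_F - (1/2)(q_U + q_Z) = 0.
Umbra's profit: π_U = (326 - 0.5Q)q_U - (149q_U). Setting ∂π_U/∂q_U = 0: 177 - q_U - (1/2)(q_F + q_Z) = 0.
Zephyr's first-order condition: 251 - q_Z - (1/2)(q_F + q_U) = 0.
Adding the 3 first-order conditions: 667 − 2Q = 0, so Q = 667/2.
Back-substituting: q_F = (239 − 667/4)/(1/2) = 289/2, q_U = (177 − 667/4)/(1/2) = 41/2, q_Z = (251 − 667/4)/(1/2) = 337/2.
Price P = 326 - (1/2)·(667/2) = 637/4.
Zephyr's profit: (637/4 - 75)·(337/2) - 13200 = 996.1250.

996.13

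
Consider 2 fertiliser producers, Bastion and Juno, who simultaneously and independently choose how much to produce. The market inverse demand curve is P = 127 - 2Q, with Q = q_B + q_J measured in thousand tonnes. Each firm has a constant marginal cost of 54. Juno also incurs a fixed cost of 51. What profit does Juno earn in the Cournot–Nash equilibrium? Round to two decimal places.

A representative firm's profit is π_i = q_i(127 - 2Q) - 54q_i.
First-order condition (treating rivals' output as given): 73 - 4q_i - 2q_j = 0.
By symmetry each firm produces the same amount; substituting q_j = q_i yields q_i = 73/6.
Price P = 127 - 2·(73/3) = 235/3.
Juno's profit: (235/3 - 54)·(73/6) - 51 = 245.0556.

245.06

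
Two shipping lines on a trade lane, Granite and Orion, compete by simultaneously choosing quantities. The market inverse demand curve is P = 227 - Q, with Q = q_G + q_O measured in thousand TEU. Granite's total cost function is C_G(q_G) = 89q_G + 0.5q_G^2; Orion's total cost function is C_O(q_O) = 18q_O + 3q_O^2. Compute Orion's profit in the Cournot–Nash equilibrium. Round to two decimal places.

1808.10

Granite's profit: π_G = (227 - Q)q_G - (89q_G + (1/2)q_G²). Setting ∂π_G/∂q_G = 0: 138 - 3q_G - (q_O) = 0.
Orion's profit: π_O = (227 - Q)q_O - (18q_O + 3q_O²). Setting ∂π_O/∂q_O = 0: 209 - 8q_O - (q_G) = 0.
So q_G = (138 - q_O)/3 and q_O = (209 - q_G)/8.
Solving the pair: q_G = 895/23, q_O = 489/23.
Price P = 227 - 1384/23 = 166.8261.
Orion's profit: 166.8261·(489/23) - 18·(489/23) - 3(489/23)² = 1808.0983.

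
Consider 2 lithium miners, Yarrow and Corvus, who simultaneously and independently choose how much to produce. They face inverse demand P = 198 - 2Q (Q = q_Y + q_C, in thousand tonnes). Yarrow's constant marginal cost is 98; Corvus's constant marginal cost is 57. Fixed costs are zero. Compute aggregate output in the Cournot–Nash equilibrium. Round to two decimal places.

Yarrow's profit: π_Y = (198 - 2Q)q_Y - (98q_Y). Setting ∂π_Y/∂q_Y = 0: 100 - 4q_Y - 2(q_C) = 0.
Corvus's profit: π_C = (198 - 2Q)q_C - (57q_C). Setting ∂π_C/∂q_C = 0: 141 - 4q_C - 2(q_Y) = 0.
Rearranging gives the reaction functions q_Y = (100 - 2q_C)/4 and q_C = (141 - 2q_Y)/4.
Substituting one into the other gives q_Y = 59/6 and q_C = 91/3.
Total output Q = 59/6 + 91/3 = 241/6.

40.17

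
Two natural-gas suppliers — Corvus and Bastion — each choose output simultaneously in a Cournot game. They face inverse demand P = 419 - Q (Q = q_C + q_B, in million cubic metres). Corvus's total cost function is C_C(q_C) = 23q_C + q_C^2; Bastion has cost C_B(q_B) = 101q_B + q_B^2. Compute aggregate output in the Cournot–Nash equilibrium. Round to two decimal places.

142.80

Corvus's profit: π_C = (419 - Q)q_C - (23q_C + q_C²). Setting ∂π_C/∂q_C = 0: 396 - 4q_C - (q_B) = 0.
Bastion's first-order condition: 318 - 4q_B - (q_C) = 0.
So q_C = (396 - q_B)/4 and q_B = (318 - q_C)/4.
Substituting one into the other gives q_C = 422/5 and q_B = 292/5.
Total output Q = 422/5 + 292/5 = 714/5.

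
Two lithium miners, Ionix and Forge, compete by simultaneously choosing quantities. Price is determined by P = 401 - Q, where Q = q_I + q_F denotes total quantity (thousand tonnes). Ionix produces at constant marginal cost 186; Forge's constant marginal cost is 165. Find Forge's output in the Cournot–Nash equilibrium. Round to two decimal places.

Ionix's profit: π_I = (401 - Q)q_I - (186q_I). Setting ∂π_I/∂q_I = 0: 215 - 2q_I - (q_F) = 0.
Forge's first-order condition: 236 - 2q_F - (q_I) = 0.
Best responses: q_I = (215 - q_F)/2, q_F = (236 - q_I)/2.
Substituting one into the other gives q_I = 194/3 and q_F = 257/3.

85.67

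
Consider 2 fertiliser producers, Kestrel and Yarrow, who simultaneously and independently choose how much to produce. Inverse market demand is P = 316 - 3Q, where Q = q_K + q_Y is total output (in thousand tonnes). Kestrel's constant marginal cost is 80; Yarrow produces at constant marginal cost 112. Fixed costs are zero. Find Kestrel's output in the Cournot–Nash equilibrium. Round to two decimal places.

29.78

Kestrel's profit: π_K = (316 - 3Q)q_K - (80q_K). Setting ∂π_K/∂q_K = 0: 236 - 6q_K - 3(q_Y) = 0.
Yarrow's profit: π_Y = (316 - 3Q)q_Y - (112q_Y). Setting ∂π_Y/∂q_Y = 0: 204 - 6q_Y - 3(q_K) = 0.
Best responses: q_K = (236 - 3q_Y)/6, q_Y = (204 - 3q_K)/6.
Substituting one into the other gives q_K = 268/9 and q_Y = 172/9.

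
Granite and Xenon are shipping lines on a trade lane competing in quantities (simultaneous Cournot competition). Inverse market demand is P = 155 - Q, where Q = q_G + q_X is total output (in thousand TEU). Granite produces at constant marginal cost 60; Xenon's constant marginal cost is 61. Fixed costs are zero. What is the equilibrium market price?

Granite's profit: π_G = (155 - Q)q_G - (60q_G). Setting ∂π_G/∂q_G = 0: 95 - 2q_G - (q_X) = 0.
Xenon's profit: π_X = (155 - Q)q_X - (61q_X). Setting ∂π_X/∂q_X = 0: 94 - 2q_X - (q_G) = 0.
Best responses: q_G = (95 - q_X)/2, q_X = (94 - q_G)/2.
Solving the pair: q_G = 32, q_X = 31.
Total output Q = 63, so price P = 155 - 63 = 92.

92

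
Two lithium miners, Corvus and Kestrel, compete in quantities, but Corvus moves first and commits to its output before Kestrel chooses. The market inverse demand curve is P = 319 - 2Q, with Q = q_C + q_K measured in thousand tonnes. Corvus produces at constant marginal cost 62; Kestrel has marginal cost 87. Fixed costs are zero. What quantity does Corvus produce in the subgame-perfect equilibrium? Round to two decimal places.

The follower Kestrel best-responds to any q_C: π_K = (319 - 2Q)q_K - 87q_K.
∂π_K/∂q_K = 232 - 2q_C - 4q_K = 0 gives the reaction function q_K = (232 - 2q_C)/4.
The leader anticipates this reaction. Substituting into P = 319 - 2Q gives P = 203 - q_C, so π_C = (203 - q_C)q_C - 62q_C.
The leader's first-order condition 141 - 2q_C = 0 yields q_C = 141/2.
Then q_K = (232 - 2·(141/2))/4 = 91/4.

70.50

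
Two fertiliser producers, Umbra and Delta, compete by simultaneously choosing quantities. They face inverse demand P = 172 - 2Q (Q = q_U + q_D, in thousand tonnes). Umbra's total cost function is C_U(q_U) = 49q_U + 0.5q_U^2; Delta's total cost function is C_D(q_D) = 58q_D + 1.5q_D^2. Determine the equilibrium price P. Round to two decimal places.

110.26

Umbra's profit: π_U = (172 - 2Q)q_U - (49q_U + (1/2)q_U²). Setting ∂π_U/∂q_U = 0: 123 - 5q_U - 2(q_D) = 0.
Delta's profit: π_D = (172 - 2Q)q_D - (58q_D + (3/2)q_D²). Setting ∂π_D/∂q_D = 0: 114 - 7q_D - 2(q_U) = 0.
Best responses: q_U = (123 - 2q_D)/5, q_D = (114 - 2q_U)/7.
Solving the pair: q_U = 633/31, q_D = 324/31.
Total output Q = 957/31, so price P = 172 - 2·(957/31) = 110.2581.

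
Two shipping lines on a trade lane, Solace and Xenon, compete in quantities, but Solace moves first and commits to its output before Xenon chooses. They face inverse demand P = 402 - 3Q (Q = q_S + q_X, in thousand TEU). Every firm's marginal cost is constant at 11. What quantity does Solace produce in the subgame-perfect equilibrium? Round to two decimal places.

The follower Xenon best-responds to any q_S: π_X = (402 - 3Q)q_X - 11q_X.
Follower FOC: 391 - 3q_S - 6q_X = 0, so q_X(q_S) = (391 - 3q_S)/6.
The leader anticipates this reaction. Substituting into P = 402 - 3Q gives P = 413/2 - (3/2)q_S, so π_S = (413/2 - (3/2)q_S)q_S - 11q_S.
The leader's first-order condition 391/2 - 3q_S = 0 yields q_S = 391/6.
Then q_X = (391 - 3·(391/6))/6 = 391/12.

65.17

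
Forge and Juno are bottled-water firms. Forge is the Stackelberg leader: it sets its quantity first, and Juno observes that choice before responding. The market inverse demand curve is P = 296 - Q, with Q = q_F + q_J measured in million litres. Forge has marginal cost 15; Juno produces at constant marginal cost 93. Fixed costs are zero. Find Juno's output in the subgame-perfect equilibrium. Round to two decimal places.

Solve by backward induction. Given q_F, the follower Juno maximises π_J = (296 - q_F - q_J)q_J - 93q_J.
Follower FOC: 203 - q_F - 2q_J = 0, so q_J(q_F) = (203 - q_F)/2.
The leader anticipates this reaction. Substituting into P = 296 - Q gives P = 389/2 - (1/2)q_F, so π_F = (389/2 - (1/2)q_F)q_F - 15q_F.
Leader FOC: 359/2 - q_F = 0, so q_F = 359/2.
Then q_J = (203 - 359/2)/2 = 47/4.

11.75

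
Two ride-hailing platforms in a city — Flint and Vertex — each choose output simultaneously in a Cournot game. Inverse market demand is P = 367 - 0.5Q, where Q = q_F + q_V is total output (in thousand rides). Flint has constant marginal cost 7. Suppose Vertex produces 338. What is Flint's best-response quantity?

191

With the rival's output fixed at 338, Flint's profit is π_F = (367 - (1/2)·338 - (1/2)q_F)q_F - (7q_F) = (198 - (1/2)q_F)q_F - (7q_F).
∂π_F/∂q_F = 191 - q_F = 0, so q_F = 191.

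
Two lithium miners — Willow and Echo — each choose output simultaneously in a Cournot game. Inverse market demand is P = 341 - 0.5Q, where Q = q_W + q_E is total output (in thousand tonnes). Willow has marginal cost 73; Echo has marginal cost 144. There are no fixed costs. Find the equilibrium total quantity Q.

310

Willow's profit: π_W = (341 - 0.5Q)q_W - (73q_W). Setting ∂π_W/∂q_W = 0: 268 - q_W - (1/2)(q_E) = 0.
Echo's first-order condition: 197 - q_E - (1/2)(q_W) = 0.
So q_W = (268 - (1/2)q_E) and q_E = (197 - (1/2)q_W).
Solving the pair: q_W = 226, q_E = 84.
Total output Q = 226 + 84 = 310.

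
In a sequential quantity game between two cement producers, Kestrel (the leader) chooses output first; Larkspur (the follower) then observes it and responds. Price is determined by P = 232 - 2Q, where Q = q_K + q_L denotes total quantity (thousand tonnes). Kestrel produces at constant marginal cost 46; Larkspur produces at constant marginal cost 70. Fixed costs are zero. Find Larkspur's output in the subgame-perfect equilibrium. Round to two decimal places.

The follower Larkspur best-responds to any q_K: π_L = (232 - 2Q)q_L - 70q_L.
Setting the follower's marginal profit to zero, 162 - 2q_K - 4q_L = 0, i.e. q_L = (162 - 2q_K)/4.
Kestrel substitutes q_L(q_K) into its own profit: π_K = q_K(232 - 2q_K - (162 - 2q_K)/2) - 46q_K = (151 - q_K)q_K - 46q_K.
Maximising: ∂π_K/∂q_K = 105 - 2q_K = 0, giving q_K = 105/2.
Then q_L = (162 - 2·(105/2))/4 = 57/4.

14.25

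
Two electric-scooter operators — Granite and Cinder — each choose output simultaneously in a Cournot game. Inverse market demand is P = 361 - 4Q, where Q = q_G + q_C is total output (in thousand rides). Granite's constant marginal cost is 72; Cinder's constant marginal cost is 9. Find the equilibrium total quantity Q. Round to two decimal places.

53.42

Granite's profit: π_G = (361 - 4Q)q_G - (72q_G). Setting ∂π_G/∂q_G = 0: 289 - 8q_G - 4(q_C) = 0.
Cinder's first-order condition: 352 - 8q_C - 4(q_G) = 0.
Best responses: q_G = (289 - 4q_C)/8, q_C = (352 - 4q_G)/8.
Solving the pair: q_G = 113/6, q_C = 415/12.
Total output Q = 113/6 + 415/12 = 641/12.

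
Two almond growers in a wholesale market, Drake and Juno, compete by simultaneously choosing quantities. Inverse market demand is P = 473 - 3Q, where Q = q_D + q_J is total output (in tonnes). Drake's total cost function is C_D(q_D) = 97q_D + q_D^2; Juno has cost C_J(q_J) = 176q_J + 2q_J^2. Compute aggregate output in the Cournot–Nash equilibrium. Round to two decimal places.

57.99

Drake's profit: π_D = (473 - 3Q)q_D - (97q_D + q_D²). Setting ∂π_D/∂q_D = 0: 376 - 8q_D - 3(q_J) = 0.
Juno's profit: π_J = (473 - 3Q)q_J - (176q_J + 2q_J²). Setting ∂π_J/∂q_J = 0: 297 - 10q_J - 3(q_D) = 0.
So q_D = (376 - 3q_J)/8 and q_J = (297 - 3q_D)/10.
Substituting one into the other gives q_D = 40.4085 and q_J = 1248/71.
Total output Q = 40.4085 + 1248/71 = 57.9859.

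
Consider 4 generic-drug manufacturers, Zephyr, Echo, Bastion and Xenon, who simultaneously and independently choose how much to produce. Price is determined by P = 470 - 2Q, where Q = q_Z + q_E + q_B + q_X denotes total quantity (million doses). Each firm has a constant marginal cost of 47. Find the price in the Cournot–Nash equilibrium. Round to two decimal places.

Each firm earns π_i = (470 - 2Q)q_i - 47q_i.
First-order condition (treating rivals' output as given): 423 - 4q_i - 2·Σ_{j≠i} q_j = 0.
With identical firms every q_j equals q_i, so Σ_{j≠i} q_j = 3q_i and 423 = 10q_i, giving q_i = 423/10.
Total output Q = 846/5, so price P = 470 - 2·(846/5) = 658/5.

131.60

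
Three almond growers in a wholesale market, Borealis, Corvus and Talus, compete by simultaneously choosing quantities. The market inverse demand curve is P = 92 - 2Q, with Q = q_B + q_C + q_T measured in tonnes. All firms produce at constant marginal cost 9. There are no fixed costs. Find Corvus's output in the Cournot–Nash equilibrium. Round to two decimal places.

A representative firm's profit is π_i = q_i(92 - 2Q) - 9q_i.
Setting ∂π_i/∂q_i = 0 with rivals' quantities fixed: 83 - 4q_i - 2·Σ_{j≠i} q_j = 0.
By symmetry each firm produces the same amount; substituting Σ_{j≠i} q_j = 2q_i yields q_i = 83/8.

10.38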